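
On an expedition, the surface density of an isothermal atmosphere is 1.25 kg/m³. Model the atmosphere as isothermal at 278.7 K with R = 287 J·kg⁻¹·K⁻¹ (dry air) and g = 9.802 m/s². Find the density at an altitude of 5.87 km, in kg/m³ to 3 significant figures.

Scale height: H = RT/g = 287 × 278.7 / 9.802 = 8160.3 m.
In an isothermal atmosphere, density decays like pressure: ρ = ρ₀ exp(−z/H).
z/H = 5870.0/8160.3 = 0.71934; exp(−0.71934) = 0.48707.
ρ = 1.25 × 0.48707 = 0.60884 kg/m³.

ρ ≈ 0.609 kg/m³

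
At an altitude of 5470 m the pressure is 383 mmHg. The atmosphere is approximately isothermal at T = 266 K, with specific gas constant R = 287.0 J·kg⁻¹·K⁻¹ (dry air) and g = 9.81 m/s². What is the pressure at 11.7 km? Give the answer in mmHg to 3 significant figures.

Scale height: H = RT/g = 287.0 × 266 / 9.81 = 7782.1 m.
Between two levels, P₂ = P₁ exp(−Δz/H) with Δz = z₂ − z₁.
Δz = 11700 − 5470.0 = 6230.0 m; Δz/H = 6230.0/7782.1 = 0.80056.
P₂ = 383 × exp(−0.80056) = 383 × 0.44908 = 172.00 mmHg.

P ≈ 172 mmHg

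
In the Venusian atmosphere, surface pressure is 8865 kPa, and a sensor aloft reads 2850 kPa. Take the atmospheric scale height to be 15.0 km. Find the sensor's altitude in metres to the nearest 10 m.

Invert the barometric formula: z = H ln(P₀/P).
P₀/P = 8865/2850 = 3.1105; ln(3.1105) = 1.1348.
z = 15000 × 1.1348 = 17022 m.

z ≈ 17020 m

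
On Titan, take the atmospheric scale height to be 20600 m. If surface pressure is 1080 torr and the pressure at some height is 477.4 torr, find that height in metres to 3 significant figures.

z ≈ 16800 m

Invert the barometric formula: z = H ln(P₀/P).
P₀/P = 1080/477.4 = 2.2623; ln(2.2623) = 0.81638.
z = 20600 × 0.81638 = 16817 m.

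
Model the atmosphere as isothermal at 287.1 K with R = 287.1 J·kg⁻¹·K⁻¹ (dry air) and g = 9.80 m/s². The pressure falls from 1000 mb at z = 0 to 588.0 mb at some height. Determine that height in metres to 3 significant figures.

Scale height: H = RT/g = 287.1 × 287.1 / 9.80 = 8410.9 m.
Invert the barometric formula: z = H ln(P₀/P).
P₀/P = 1000/588.0 = 1.7007; ln(1.7007) = 0.53104.
z = 8410.9 × 0.53104 = 4466.5 m.

z ≈ 4470 m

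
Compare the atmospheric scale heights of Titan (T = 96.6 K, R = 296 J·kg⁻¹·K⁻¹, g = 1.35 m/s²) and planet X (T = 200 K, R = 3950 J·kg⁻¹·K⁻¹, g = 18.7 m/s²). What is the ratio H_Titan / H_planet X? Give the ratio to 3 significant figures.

H = RT/g for each body.
H_Titan = 296 × 96.6 / 1.35 = 21180 m.
H_planet X = 3950 × 200 / 18.7 = 42246 m.
H_Titan/H_planet X = 21180/42246 = 0.50135.

H_Titan/H_planet X ≈ 0.501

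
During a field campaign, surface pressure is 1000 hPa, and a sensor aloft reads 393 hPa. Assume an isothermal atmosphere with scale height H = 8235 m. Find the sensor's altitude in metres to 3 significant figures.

Invert the barometric formula: z = H ln(P₀/P).
P₀/P = 1000/393 = 2.5445; ln(2.5445) = 0.93393.
z = 8235.0 × 0.93393 = 7690.9 m.

z ≈ 7690 m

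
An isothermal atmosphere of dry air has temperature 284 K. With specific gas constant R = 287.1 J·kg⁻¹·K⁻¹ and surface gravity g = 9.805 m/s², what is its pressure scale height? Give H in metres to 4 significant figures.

H ≈ 8316 m

The scale height of an isothermal atmosphere is H = RT/g.
H = 287.1 × 284 / 9.805 = 81536/9.805 = 8315.8 m.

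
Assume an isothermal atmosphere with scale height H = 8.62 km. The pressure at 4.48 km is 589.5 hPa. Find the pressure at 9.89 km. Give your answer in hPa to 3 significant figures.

Between two levels, P₂ = P₁ exp(−Δz/H) with Δz = z₂ − z₁.
Δz = 9890.0 − 4480.0 = 5410.0 m; Δz/H = 5410.0/8620.0 = 0.62761.
P₂ = 589.5 × exp(−0.62761) = 589.5 × 0.53387 = 314.72 hPa.

P ≈ 315 hPa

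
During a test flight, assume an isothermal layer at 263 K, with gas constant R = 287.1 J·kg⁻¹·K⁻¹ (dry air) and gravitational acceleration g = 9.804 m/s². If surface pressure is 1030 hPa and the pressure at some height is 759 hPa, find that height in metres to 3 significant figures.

z ≈ 2350 m

Scale height: H = RT/g = 287.1 × 263 / 9.804 = 7701.7 m.
Invert the barometric formula: z = H ln(P₀/P).
P₀/P = 1030/759 = 1.3570; ln(1.3570) = 0.30528.
z = 7701.7 × 0.30528 = 2351.2 m.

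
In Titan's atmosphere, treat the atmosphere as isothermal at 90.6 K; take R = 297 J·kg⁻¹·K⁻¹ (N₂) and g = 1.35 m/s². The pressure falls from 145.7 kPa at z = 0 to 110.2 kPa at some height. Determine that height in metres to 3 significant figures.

Scale height: H = RT/g = 297 × 90.6 / 1.35 = 19932 m.
Invert the barometric formula: z = H ln(P₀/P).
P₀/P = 145.7/110.2 = 1.3221; ln(1.3221) = 0.27922.
z = 19932 × 0.27922 = 5565.4 m.

z ≈ 5570 m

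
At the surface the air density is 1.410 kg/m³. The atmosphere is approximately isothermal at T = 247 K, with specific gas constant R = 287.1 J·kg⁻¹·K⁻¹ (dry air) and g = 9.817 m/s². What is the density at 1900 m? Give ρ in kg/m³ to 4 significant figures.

Scale height: H = RT/g = 287.1 × 247 / 9.817 = 7223.6 m.
In an isothermal atmosphere, density decays like pressure: ρ = ρ₀ exp(−z/H).
z/H = 1900.0/7223.6 = 0.26303; exp(−0.26303) = 0.76872.
ρ = 1.410 × 0.76872 = 1.0839 kg/m³.

ρ ≈ 1.084 kg/m³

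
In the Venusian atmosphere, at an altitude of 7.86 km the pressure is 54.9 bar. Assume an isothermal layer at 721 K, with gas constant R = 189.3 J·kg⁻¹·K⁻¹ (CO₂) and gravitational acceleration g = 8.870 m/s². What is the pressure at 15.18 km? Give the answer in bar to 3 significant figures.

P ≈ 34.1 bar

Scale height: H = RT/g = 189.3 × 721 / 8.870 = 15387 m.
Between two levels, P₂ = P₁ exp(−Δz/H) with Δz = z₂ − z₁.
Δz = 15180 − 7860.0 = 7320.0 m; Δz/H = 7320.0/15387 = 0.47573.
P₂ = 54.9 × exp(−0.47573) = 54.9 × 0.62143 = 34.117 bar.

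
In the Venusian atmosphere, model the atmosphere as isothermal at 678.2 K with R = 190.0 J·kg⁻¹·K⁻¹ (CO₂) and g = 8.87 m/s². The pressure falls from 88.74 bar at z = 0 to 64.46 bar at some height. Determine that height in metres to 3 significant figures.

Scale height: H = RT/g = 190.0 × 678.2 / 8.87 = 14527 m.
Invert the barometric formula: z = H ln(P₀/P).
P₀/P = 88.74/64.46 = 1.3767; ln(1.3767) = 0.31969.
z = 14527 × 0.31969 = 4644.1 m.

z ≈ 4640 m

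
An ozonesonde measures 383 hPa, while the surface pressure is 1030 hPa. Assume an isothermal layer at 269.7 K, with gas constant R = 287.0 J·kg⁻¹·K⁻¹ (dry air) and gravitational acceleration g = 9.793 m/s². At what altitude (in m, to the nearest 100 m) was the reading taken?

Scale height: H = RT/g = 287.0 × 269.7 / 9.793 = 7904.0 m.
Invert the barometric formula: z = H ln(P₀/P).
P₀/P = 1030/383 = 2.6893; ln(2.6893) = 0.98928.
z = 7904.0 × 0.98928 = 7819.3 m.

z ≈ 7800 m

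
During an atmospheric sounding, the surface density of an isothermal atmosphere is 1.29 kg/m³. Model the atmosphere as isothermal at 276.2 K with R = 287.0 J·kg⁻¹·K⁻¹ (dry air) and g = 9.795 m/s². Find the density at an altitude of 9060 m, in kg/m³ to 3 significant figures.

ρ ≈ 0.421 kg/m³

Scale height: H = RT/g = 287.0 × 276.2 / 9.795 = 8092.8 m.
In an isothermal atmosphere, density decays like pressure: ρ = ρ₀ exp(−z/H).
z/H = 9060.0/8092.8 = 1.1195; exp(−1.1195) = 0.32644.
ρ = 1.29 × 0.32644 = 0.42111 kg/m³.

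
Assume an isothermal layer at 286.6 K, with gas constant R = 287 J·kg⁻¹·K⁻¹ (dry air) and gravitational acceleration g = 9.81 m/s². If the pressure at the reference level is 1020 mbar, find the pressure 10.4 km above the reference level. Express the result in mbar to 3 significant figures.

Scale height: H = RT/g = 287 × 286.6 / 9.81 = 8384.7 m.
Barometric formula: P = P₀ exp(−z/H).
z/H = 10400/8384.7 = 1.2404; exp(−1.2404) = 0.28927.
P = 1020 × 0.28927 = 295.06 mbar.

P ≈ 295 mbar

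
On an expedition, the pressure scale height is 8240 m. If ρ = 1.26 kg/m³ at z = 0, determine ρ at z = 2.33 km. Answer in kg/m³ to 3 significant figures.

In an isothermal atmosphere, density decays like pressure: ρ = ρ₀ exp(−z/H).
z/H = 2330.0/8240.0 = 0.28277; exp(−0.28277) = 0.75369.
ρ = 1.26 × 0.75369 = 0.94965 kg/m³.

ρ ≈ 0.950 kg/m³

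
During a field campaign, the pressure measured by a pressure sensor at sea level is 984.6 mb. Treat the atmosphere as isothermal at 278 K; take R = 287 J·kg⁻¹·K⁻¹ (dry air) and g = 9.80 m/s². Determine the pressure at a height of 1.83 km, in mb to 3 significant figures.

Scale height: H = RT/g = 287 × 278 / 9.80 = 8141.4 m.
Barometric formula: P = P₀ exp(−z/H).
z/H = 1830.0/8141.4 = 0.22478; exp(−0.22478) = 0.79869.
P = 984.6 × 0.79869 = 786.39 mb.

P ≈ 786 mb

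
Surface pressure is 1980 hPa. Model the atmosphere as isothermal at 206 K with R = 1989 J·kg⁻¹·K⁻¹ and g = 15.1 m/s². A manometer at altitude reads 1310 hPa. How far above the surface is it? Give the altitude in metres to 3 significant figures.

Scale height: H = RT/g = 1989 × 206 / 15.1 = 27135 m.
Invert the barometric formula: z = H ln(P₀/P).
P₀/P = 1980/1310 = 1.5115; ln(1.5115) = 0.41310.
z = 27135 × 0.41310 = 11209 m.

z ≈ 11200 m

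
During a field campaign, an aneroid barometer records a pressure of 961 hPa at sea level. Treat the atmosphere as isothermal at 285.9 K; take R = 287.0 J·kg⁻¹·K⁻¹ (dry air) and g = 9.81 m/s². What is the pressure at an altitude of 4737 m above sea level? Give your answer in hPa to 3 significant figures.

P ≈ 545 hPa

Scale height: H = RT/g = 287.0 × 285.9 / 9.81 = 8364.3 m.
Barometric formula: P = P₀ exp(−z/H).
z/H = 4737.0/8364.3 = 0.56634; exp(−0.56634) = 0.56760.
P = 961 × 0.56760 = 545.46 hPa.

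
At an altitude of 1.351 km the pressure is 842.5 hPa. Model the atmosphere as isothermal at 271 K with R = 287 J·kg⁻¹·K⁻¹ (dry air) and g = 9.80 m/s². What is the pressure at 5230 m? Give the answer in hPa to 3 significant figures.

Scale height: H = RT/g = 287 × 271 / 9.80 = 7936.4 m.
Between two levels, P₂ = P₁ exp(−Δz/H) with Δz = z₂ − z₁.
Δz = 5230.0 − 1351.0 = 3879.0 m; Δz/H = 3879.0/7936.4 = 0.48876.
P₂ = 842.5 × exp(−0.48876) = 842.5 × 0.61339 = 516.78 hPa.

P ≈ 517 hPa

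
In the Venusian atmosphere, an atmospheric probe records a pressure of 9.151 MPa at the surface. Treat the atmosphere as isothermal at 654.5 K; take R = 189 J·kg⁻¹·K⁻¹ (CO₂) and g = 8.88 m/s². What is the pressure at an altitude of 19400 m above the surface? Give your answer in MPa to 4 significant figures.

P ≈ 2.273 MPa

Scale height: H = RT/g = 189 × 654.5 / 8.88 = 13930 m.
Barometric formula: P = P₀ exp(−z/H).
z/H = 19400/13930 = 1.3927; exp(−1.3927) = 0.24840.
P = 9.151 × 0.24840 = 2.2731 MPa.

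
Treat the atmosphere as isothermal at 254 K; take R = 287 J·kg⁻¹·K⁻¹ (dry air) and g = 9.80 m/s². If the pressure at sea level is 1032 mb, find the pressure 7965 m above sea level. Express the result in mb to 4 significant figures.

P ≈ 353.7 mb

Scale height: H = RT/g = 287 × 254 / 9.80 = 7438.6 m.
Barometric formula: P = P₀ exp(−z/H).
z/H = 7965.0/7438.6 = 1.0708; exp(−1.0708) = 0.34273.
P = 1032 × 0.34273 = 353.70 mb.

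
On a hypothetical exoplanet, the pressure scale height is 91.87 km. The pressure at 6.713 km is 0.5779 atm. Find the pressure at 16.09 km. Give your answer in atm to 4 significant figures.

P ≈ 0.5218 atm

Between two levels, P₂ = P₁ exp(−Δz/H) with Δz = z₂ − z₁.
Δz = 16090 − 6713.0 = 9377.0 m; Δz/H = 9377.0/91870 = 0.10207.
P₂ = 0.5779 × exp(−0.10207) = 0.5779 × 0.90297 = 0.52183 atm.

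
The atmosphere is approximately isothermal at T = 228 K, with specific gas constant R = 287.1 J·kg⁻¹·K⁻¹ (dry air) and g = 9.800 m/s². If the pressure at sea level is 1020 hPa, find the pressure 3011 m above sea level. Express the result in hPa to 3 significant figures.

P ≈ 650 hPa

Scale height: H = RT/g = 287.1 × 228 / 9.800 = 6679.5 m.
Barometric formula: P = P₀ exp(−z/H).
z/H = 3011.0/6679.5 = 0.45078; exp(−0.45078) = 0.63713.
P = 1020 × 0.63713 = 649.87 hPa.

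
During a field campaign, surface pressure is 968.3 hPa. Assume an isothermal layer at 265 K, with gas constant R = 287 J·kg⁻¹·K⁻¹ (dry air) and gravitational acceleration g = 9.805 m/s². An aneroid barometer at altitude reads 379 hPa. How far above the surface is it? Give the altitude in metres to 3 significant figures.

z ≈ 7280 m

Scale height: H = RT/g = 287 × 265 / 9.805 = 7756.8 m.
Invert the barometric formula: z = H ln(P₀/P).
P₀/P = 968.3/379 = 2.5549; ln(2.5549) = 0.93801.
z = 7756.8 × 0.93801 = 7276.0 m.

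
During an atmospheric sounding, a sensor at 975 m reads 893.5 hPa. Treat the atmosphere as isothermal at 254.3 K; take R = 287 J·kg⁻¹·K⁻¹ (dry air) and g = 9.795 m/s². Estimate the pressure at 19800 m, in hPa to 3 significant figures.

Scale height: H = RT/g = 287 × 254.3 / 9.795 = 7451.2 m.
Between two levels, P₂ = P₁ exp(−Δz/H) with Δz = z₂ − z₁.
Δz = 19800 − 975.00 = 18825 m; Δz/H = 18825/7451.2 = 2.5264.
P₂ = 893.5 × exp(−2.5264) = 893.5 × 0.079946 = 71.432 hPa.

P ≈ 71.4 hPa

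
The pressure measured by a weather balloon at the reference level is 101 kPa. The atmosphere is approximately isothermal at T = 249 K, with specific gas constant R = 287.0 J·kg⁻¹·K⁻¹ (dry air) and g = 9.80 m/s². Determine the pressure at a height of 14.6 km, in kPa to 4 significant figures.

Scale height: H = RT/g = 287.0 × 249 / 9.80 = 7292.1 m.
Barometric formula: P = P₀ exp(−z/H).
z/H = 14600/7292.1 = 2.0022; exp(−2.0022) = 0.13504.
P = 101 × 0.13504 = 13.639 kPa.

P ≈ 13.64 kPa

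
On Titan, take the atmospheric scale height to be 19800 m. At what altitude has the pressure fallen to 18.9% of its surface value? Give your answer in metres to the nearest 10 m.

Set P/P₀ = exp(−z/H) = 0.189, so z = −H ln(0.189).
−ln(0.189) = 1.6660; z = 19800 × 1.6660 = 32987 m.

z ≈ 32990 m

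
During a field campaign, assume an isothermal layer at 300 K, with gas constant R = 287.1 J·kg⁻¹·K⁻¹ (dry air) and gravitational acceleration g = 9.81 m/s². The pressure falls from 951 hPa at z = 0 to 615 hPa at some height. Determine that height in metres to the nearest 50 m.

Scale height: H = RT/g = 287.1 × 300 / 9.81 = 8779.8 m.
Invert the barometric formula: z = H ln(P₀/P).
P₀/P = 951/615 = 1.5463; ln(1.5463) = 0.43586.
z = 8779.8 × 0.43586 = 3826.8 m.

z ≈ 3850 m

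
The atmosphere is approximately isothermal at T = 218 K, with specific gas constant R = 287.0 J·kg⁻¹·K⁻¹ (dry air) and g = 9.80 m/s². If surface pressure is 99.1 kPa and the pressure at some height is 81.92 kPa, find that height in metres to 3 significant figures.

z ≈ 1220 m

Scale height: H = RT/g = 287.0 × 218 / 9.80 = 6384.3 m.
Invert the barometric formula: z = H ln(P₀/P).
P₀/P = 99.1/81.92 = 1.2097; ln(1.2097) = 0.19037.
z = 6384.3 × 0.19037 = 1215.4 m.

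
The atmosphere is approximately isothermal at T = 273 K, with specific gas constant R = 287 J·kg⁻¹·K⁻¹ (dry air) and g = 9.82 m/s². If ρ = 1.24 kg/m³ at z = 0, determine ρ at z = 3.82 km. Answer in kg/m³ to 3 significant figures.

ρ ≈ 0.768 kg/m³

Scale height: H = RT/g = 287 × 273 / 9.82 = 7978.7 m.
In an isothermal atmosphere, density decays like pressure: ρ = ρ₀ exp(−z/H).
z/H = 3820.0/7978.7 = 0.47877; exp(−0.47877) = 0.61954.
ρ = 1.24 × 0.61954 = 0.76823 kg/m³.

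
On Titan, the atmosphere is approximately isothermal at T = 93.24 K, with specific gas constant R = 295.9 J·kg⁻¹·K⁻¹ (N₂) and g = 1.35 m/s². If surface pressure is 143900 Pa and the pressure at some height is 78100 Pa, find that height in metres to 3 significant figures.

Scale height: H = RT/g = 295.9 × 93.24 / 1.35 = 20437 m.
Invert the barometric formula: z = H ln(P₀/P).
P₀/P = 143900/78100 = 1.8425; ln(1.8425) = 0.61112.
z = 20437 × 0.61112 = 12489 m.

z ≈ 12500 m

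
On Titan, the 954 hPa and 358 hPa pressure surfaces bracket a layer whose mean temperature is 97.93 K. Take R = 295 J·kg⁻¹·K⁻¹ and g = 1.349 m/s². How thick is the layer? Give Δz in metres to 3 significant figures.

Hypsometric equation: Δz = (R T̄/g) ln(P₁/P₂).
R T̄/g = 295 × 97.93 / 1.349 = 21415 m.
ln(954/358) = ln(2.6648) = 0.98013.
Δz = 21415 × 0.98013 = 20989 m.

Δz ≈ 21000 m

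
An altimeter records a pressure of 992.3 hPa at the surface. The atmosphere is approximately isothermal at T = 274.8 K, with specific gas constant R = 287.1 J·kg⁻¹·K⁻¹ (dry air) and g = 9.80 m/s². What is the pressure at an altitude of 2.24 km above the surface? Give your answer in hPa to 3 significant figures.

P ≈ 751 hPa

Scale height: H = RT/g = 287.1 × 274.8 / 9.80 = 8050.5 m.
Barometric formula: P = P₀ exp(−z/H).
z/H = 2240.0/8050.5 = 0.27824; exp(−0.27824) = 0.75712.
P = 992.3 × 0.75712 = 751.29 hPa.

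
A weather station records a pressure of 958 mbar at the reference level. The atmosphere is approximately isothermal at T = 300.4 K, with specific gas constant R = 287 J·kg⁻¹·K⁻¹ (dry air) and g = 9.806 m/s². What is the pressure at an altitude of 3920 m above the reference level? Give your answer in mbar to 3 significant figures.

Scale height: H = RT/g = 287 × 300.4 / 9.806 = 8792.0 m.
Barometric formula: P = P₀ exp(−z/H).
z/H = 3920.0/8792.0 = 0.44586; exp(−0.44586) = 0.64027.
P = 958 × 0.64027 = 613.38 mbar.

P ≈ 613 mbar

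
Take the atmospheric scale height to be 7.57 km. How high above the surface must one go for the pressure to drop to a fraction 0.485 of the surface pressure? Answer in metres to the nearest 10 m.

z ≈ 5480 m

Set P/P₀ = exp(−z/H) = 0.485, so z = −H ln(0.485).
−ln(0.485) = 0.72361; z = 7570.0 × 0.72361 = 5477.7 m.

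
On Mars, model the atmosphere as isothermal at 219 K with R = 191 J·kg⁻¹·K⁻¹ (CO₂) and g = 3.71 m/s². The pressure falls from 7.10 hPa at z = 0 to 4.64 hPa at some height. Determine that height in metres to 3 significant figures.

z ≈ 4800 m

Scale height: H = RT/g = 191 × 219 / 3.71 = 11275 m.
Invert the barometric formula: z = H ln(P₀/P).
P₀/P = 7.10/4.64 = 1.5302; ln(1.5302) = 0.42540.
z = 11275 × 0.42540 = 4796.4 m.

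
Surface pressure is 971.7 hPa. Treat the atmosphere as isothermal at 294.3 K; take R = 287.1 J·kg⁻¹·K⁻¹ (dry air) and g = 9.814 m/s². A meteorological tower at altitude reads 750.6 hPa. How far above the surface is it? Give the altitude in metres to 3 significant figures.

z ≈ 2220 m

Scale height: H = RT/g = 287.1 × 294.3 / 9.814 = 8609.5 m.
Invert the barometric formula: z = H ln(P₀/P).
P₀/P = 971.7/750.6 = 1.2946; ln(1.2946) = 0.25820.
z = 8609.5 × 0.25820 = 2223.0 m.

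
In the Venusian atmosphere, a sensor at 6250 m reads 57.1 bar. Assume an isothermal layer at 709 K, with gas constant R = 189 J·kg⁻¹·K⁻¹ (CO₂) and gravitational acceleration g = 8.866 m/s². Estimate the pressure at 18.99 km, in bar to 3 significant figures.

P ≈ 24.6 bar

Scale height: H = RT/g = 189 × 709 / 8.866 = 15114 m.
Between two levels, P₂ = P₁ exp(−Δz/H) with Δz = z₂ − z₁.
Δz = 18990 − 6250.0 = 12740 m; Δz/H = 12740/15114 = 0.84293.
P₂ = 57.1 × exp(−0.84293) = 57.1 × 0.43045 = 24.579 bar.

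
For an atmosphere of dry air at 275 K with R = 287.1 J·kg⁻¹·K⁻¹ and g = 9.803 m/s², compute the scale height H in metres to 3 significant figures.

The scale height of an isothermal atmosphere is H = RT/g.
H = 287.1 × 275 / 9.803 = 78952/9.803 = 8053.9 m.

H ≈ 8050 m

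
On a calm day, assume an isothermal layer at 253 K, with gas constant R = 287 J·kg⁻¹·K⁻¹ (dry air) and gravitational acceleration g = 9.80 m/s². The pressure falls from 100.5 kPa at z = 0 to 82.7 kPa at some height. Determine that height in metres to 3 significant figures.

z ≈ 1440 m

Scale height: H = RT/g = 287 × 253 / 9.80 = 7409.3 m.
Invert the barometric formula: z = H ln(P₀/P).
P₀/P = 100.5/82.7 = 1.2152; ln(1.2152) = 0.19491.
z = 7409.3 × 0.19491 = 1444.1 m.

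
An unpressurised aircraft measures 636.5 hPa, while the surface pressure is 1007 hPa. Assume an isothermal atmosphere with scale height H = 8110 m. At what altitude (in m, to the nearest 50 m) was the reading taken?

z ≈ 3700 m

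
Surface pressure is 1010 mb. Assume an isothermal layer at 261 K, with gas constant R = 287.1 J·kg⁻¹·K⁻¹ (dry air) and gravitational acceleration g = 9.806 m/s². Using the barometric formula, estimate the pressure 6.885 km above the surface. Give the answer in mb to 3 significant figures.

Scale height: H = RT/g = 287.1 × 261 / 9.806 = 7641.6 m.
Barometric formula: P = P₀ exp(−z/H).
z/H = 6885.0/7641.6 = 0.90099; exp(−0.90099) = 0.40617.
P = 1010 × 0.40617 = 410.23 mb.

P ≈ 410 mb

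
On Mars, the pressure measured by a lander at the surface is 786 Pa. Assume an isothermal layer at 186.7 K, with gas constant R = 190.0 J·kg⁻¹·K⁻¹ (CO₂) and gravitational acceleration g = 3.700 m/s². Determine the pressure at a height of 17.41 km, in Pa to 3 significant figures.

P ≈ 128 Pa

Scale height: H = RT/g = 190.0 × 186.7 / 3.700 = 9587.3 m.
Barometric formula: P = P₀ exp(−z/H).
z/H = 17410/9587.3 = 1.8159; exp(−1.8159) = 0.16269.
P = 786 × 0.16269 = 127.87 Pa.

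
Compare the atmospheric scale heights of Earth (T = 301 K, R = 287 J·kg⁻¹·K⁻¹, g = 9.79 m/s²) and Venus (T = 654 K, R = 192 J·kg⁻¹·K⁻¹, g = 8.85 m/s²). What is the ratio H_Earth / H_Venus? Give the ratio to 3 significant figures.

H = RT/g for each body.
H_Earth = 287 × 301 / 9.79 = 8824.0 m.
H_Venus = 192 × 654 / 8.85 = 14188 m.
H_Earth/H_Venus = 8824.0/14188 = 0.62193.

H_Earth/H_Venus ≈ 0.622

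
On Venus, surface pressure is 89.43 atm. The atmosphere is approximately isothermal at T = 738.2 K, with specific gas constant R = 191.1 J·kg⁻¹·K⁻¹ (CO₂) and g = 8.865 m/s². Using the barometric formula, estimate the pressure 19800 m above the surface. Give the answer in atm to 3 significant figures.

P ≈ 25.8 atm

Scale height: H = RT/g = 191.1 × 738.2 / 8.865 = 15913 m.
Barometric formula: P = P₀ exp(−z/H).
z/H = 19800/15913 = 1.2443; exp(−1.2443) = 0.28814.
P = 89.43 × 0.28814 = 25.768 atm.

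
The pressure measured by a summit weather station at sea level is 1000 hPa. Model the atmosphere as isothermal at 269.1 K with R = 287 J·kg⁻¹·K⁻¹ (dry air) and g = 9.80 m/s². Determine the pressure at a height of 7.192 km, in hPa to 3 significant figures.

Scale height: H = RT/g = 287 × 269.1 / 9.80 = 7880.8 m.
Barometric formula: P = P₀ exp(−z/H).
z/H = 7192.0/7880.8 = 0.91260; exp(−0.91260) = 0.40148.
P = 1000 × 0.40148 = 401.48 hPa.

P ≈ 401 hPa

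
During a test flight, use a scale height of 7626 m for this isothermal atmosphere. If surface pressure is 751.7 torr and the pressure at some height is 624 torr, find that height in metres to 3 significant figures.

z ≈ 1420 m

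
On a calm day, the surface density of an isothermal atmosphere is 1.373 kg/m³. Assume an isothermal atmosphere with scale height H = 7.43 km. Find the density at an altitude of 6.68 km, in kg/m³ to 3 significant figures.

In an isothermal atmosphere, density decays like pressure: ρ = ρ₀ exp(−z/H).
z/H = 6680.0/7430.0 = 0.89906; exp(−0.89906) = 0.40695.
ρ = 1.373 × 0.40695 = 0.55874 kg/m³.

ρ ≈ 0.559 kg/m³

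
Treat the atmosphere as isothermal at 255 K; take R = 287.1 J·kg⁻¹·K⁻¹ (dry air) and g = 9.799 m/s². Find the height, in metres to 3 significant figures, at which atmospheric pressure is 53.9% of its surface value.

z ≈ 4620 m

Scale height: H = RT/g = 287.1 × 255 / 9.799 = 7471.2 m.
Set P/P₀ = exp(−z/H) = 0.539, so z = −H ln(0.539).
−ln(0.539) = 0.61804; z = 7471.2 × 0.61804 = 4617.5 m.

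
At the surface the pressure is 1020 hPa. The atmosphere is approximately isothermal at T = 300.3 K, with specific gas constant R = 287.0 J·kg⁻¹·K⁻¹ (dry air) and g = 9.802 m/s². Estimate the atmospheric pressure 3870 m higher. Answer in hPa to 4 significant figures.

P ≈ 656.8 hPa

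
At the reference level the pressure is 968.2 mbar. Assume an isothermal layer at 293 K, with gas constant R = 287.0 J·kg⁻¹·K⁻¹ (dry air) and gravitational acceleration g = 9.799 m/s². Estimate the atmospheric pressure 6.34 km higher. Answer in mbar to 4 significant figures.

P ≈ 462.5 mbar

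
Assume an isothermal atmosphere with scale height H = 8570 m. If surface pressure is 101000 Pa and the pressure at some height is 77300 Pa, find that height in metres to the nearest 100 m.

Invert the barometric formula: z = H ln(P₀/P).
P₀/P = 101000/77300 = 1.3066; ln(1.3066) = 0.26743.
z = 8570.0 × 0.26743 = 2291.9 m.

z ≈ 2300 m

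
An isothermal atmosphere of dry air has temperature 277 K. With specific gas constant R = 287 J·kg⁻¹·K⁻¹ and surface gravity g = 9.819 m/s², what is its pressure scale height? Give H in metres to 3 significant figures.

H ≈ 8100 m

The scale height of an isothermal atmosphere is H = RT/g.
H = 287 × 277 / 9.819 = 79499/9.819 = 8096.4 m.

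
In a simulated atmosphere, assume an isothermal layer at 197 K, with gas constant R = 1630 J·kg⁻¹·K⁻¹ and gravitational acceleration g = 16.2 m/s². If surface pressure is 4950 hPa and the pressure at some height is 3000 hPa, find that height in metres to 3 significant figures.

Scale height: H = RT/g = 1630 × 197 / 16.2 = 19822 m.
Invert the barometric formula: z = H ln(P₀/P).
P₀/P = 4950/3000 = 1.6500; ln(1.6500) = 0.50078.
z = 19822 × 0.50078 = 9926.5 m.

z ≈ 9930 m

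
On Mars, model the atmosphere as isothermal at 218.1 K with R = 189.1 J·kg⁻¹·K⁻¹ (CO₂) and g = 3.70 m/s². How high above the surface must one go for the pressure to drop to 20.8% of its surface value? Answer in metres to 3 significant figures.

Scale height: H = RT/g = 189.1 × 218.1 / 3.70 = 11147 m.
Set P/P₀ = exp(−z/H) = 0.208, so z = −H ln(0.208).
−ln(0.208) = 1.5702; z = 11147 × 1.5702 = 17503 m.

z ≈ 17500 m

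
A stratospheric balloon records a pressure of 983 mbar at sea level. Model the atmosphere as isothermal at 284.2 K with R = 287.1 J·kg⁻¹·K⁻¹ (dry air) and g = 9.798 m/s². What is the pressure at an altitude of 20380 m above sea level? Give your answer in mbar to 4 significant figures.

Scale height: H = RT/g = 287.1 × 284.2 / 9.798 = 8327.6 m.
Barometric formula: P = P₀ exp(−z/H).
z/H = 20380/8327.6 = 2.4473; exp(−2.4473) = 0.086527.
P = 983 × 0.086527 = 85.056 mbar.

P ≈ 85.06 mbar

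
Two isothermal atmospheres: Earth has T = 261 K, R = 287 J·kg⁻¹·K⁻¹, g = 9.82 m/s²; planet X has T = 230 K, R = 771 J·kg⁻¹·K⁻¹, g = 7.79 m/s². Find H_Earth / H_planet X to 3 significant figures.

H = RT/g for each body.
H_Earth = 287 × 261 / 9.82 = 7628.0 m.
H_planet X = 771 × 230 / 7.79 = 22764 m.
H_Earth/H_planet X = 7628.0/22764 = 0.33509.

H_Earth/H_planet X ≈ 0.335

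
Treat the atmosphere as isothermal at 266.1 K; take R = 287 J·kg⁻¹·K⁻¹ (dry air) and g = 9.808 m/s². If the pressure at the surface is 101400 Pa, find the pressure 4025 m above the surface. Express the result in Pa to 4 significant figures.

P ≈ 60470 Pa

Scale height: H = RT/g = 287 × 266.1 / 9.808 = 7786.6 m.
Barometric formula: P = P₀ exp(−z/H).
z/H = 4025.0/7786.6 = 0.51691; exp(−0.51691) = 0.59636.
P = 101400 × 0.59636 = 60471 Pa.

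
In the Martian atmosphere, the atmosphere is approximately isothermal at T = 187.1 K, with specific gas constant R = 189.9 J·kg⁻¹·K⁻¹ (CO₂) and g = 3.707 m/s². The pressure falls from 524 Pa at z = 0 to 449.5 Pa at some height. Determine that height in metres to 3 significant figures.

z ≈ 1470 m

Scale height: H = RT/g = 189.9 × 187.1 / 3.707 = 9584.6 m.
Invert the barometric formula: z = H ln(P₀/P).
P₀/P = 524/449.5 = 1.1657; ln(1.1657) = 0.15332.
z = 9584.6 × 0.15332 = 1469.5 m.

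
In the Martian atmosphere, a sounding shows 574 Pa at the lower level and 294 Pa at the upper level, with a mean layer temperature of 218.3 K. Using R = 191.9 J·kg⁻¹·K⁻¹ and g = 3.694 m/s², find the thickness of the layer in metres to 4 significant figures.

Δz ≈ 7587 m

Hypsometric equation: Δz = (R T̄/g) ln(P₁/P₂).
R T̄/g = 191.9 × 218.3 / 3.694 = 11340 m.
ln(574/294) = ln(1.9524) = 0.66906.
Δz = 11340 × 0.66906 = 7587.1 m.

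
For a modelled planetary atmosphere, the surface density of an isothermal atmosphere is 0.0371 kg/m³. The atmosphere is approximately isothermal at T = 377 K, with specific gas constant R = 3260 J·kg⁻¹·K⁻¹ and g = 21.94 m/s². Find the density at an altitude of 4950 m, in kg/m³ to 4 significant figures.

Scale height: H = RT/g = 3260 × 377 / 21.94 = 56017 m.
In an isothermal atmosphere, density decays like pressure: ρ = ρ₀ exp(−z/H).
z/H = 4950.0/56017 = 0.088366; exp(−0.088366) = 0.91543.
ρ = 0.0371 × 0.91543 = 0.033962 kg/m³.

ρ ≈ 0.03396 kg/m³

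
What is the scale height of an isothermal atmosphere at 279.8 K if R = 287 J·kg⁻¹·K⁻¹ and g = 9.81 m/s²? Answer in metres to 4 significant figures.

The scale height of an isothermal atmosphere is H = RT/g.
H = 287 × 279.8 / 9.81 = 80303/9.81 = 8185.8 m.

H ≈ 8186 m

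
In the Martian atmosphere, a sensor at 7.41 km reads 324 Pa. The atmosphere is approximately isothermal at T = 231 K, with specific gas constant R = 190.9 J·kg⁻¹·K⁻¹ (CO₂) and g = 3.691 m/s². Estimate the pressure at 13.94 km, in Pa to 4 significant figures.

Scale height: H = RT/g = 190.9 × 231 / 3.691 = 11947 m.
Between two levels, P₂ = P₁ exp(−Δz/H) with Δz = z₂ − z₁.
Δz = 13940 − 7410.0 = 6530.0 m; Δz/H = 6530.0/11947 = 0.54658.
P₂ = 324 × exp(−0.54658) = 324 × 0.57893 = 187.57 Pa.

P ≈ 187.6 Pa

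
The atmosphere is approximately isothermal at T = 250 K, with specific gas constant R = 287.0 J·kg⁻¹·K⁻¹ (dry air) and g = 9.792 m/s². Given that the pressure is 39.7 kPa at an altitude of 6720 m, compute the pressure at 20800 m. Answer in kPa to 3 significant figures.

P ≈ 5.81 kPa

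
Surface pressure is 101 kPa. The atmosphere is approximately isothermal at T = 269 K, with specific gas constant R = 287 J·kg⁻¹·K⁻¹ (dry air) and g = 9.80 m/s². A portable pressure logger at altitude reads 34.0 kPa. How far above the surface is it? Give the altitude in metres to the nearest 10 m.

z ≈ 8580 m

Scale height: H = RT/g = 287 × 269 / 9.80 = 7877.9 m.
Invert the barometric formula: z = H ln(P₀/P).
P₀/P = 101/34.0 = 2.9706; ln(2.9706) = 1.0888.
z = 7877.9 × 1.0888 = 8577.5 m.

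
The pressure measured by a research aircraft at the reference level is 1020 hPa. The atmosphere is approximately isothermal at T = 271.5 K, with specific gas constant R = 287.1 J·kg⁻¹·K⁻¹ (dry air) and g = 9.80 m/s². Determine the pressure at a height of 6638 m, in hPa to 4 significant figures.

Scale height: H = RT/g = 287.1 × 271.5 / 9.80 = 7953.8 m.
Barometric formula: P = P₀ exp(−z/H).
z/H = 6638.0/7953.8 = 0.83457; exp(−0.83457) = 0.43406.
P = 1020 × 0.43406 = 442.74 hPa.

P ≈ 442.7 hPa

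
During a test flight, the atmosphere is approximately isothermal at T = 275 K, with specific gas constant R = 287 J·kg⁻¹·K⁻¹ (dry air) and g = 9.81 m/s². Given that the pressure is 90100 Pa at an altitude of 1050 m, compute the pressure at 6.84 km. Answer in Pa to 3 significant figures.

P ≈ 43900 Pa

Scale height: H = RT/g = 287 × 275 / 9.81 = 8045.4 m.
Between two levels, P₂ = P₁ exp(−Δz/H) with Δz = z₂ − z₁.
Δz = 6840.0 − 1050.0 = 5790.0 m; Δz/H = 5790.0/8045.4 = 0.71967.
P₂ = 90100 × exp(−0.71967) = 90100 × 0.48691 = 43871 Pa.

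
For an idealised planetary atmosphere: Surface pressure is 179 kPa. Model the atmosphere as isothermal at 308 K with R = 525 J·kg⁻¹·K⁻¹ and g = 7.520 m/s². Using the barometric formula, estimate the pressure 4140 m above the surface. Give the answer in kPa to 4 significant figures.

P ≈ 147.7 kPa

Scale height: H = RT/g = 525 × 308 / 7.520 = 21503 m.
Barometric formula: P = P₀ exp(−z/H).
z/H = 4140.0/21503 = 0.19253; exp(−0.19253) = 0.82487.
P = 179 × 0.82487 = 147.65 kPa.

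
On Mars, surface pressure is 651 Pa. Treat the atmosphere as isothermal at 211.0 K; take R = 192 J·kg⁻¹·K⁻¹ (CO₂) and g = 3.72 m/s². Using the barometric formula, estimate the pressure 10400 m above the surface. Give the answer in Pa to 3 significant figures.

P ≈ 251 Pa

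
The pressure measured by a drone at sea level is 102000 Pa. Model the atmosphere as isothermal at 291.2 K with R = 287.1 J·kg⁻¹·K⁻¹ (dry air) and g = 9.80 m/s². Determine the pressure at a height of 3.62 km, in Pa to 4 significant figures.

Scale height: H = RT/g = 287.1 × 291.2 / 9.80 = 8531.0 m.
Barometric formula: P = P₀ exp(−z/H).
z/H = 3620.0/8531.0 = 0.42433; exp(−0.42433) = 0.65421.
P = 102000 × 0.65421 = 66729 Pa.

P ≈ 66730 Pa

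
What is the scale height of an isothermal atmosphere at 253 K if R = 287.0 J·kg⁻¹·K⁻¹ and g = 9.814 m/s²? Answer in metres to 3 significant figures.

The scale height of an isothermal atmosphere is H = RT/g.
H = 287.0 × 253 / 9.814 = 72611/9.814 = 7398.7 m.

H ≈ 7400 m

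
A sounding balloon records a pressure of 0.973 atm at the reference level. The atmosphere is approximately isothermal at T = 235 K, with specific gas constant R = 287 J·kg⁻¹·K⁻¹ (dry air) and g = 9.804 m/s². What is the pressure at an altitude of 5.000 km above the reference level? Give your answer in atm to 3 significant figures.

Scale height: H = RT/g = 287 × 235 / 9.804 = 6879.3 m.
Barometric formula: P = P₀ exp(−z/H).
z/H = 5000.0/6879.3 = 0.72682; exp(−0.72682) = 0.48344.
P = 0.973 × 0.48344 = 0.47039 atm.

P ≈ 0.470 atm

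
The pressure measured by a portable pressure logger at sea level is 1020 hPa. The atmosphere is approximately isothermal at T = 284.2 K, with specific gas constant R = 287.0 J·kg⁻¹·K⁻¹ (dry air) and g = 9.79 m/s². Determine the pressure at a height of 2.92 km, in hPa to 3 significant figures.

P ≈ 718 hPa

Scale height: H = RT/g = 287.0 × 284.2 / 9.79 = 8331.5 m.
Barometric formula: P = P₀ exp(−z/H).
z/H = 2920.0/8331.5 = 0.35048; exp(−0.35048) = 0.70435.
P = 1020 × 0.70435 = 718.44 hPa.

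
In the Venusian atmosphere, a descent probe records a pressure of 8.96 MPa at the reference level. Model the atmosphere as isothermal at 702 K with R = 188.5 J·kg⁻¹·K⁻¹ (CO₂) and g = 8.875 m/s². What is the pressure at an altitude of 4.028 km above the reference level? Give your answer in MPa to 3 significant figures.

P ≈ 6.84 MPa

Scale height: H = RT/g = 188.5 × 702 / 8.875 = 14910 m.
Barometric formula: P = P₀ exp(−z/H).
z/H = 4028.0/14910 = 0.27015; exp(−0.27015) = 0.76326.
P = 8.96 × 0.76326 = 6.8388 MPa.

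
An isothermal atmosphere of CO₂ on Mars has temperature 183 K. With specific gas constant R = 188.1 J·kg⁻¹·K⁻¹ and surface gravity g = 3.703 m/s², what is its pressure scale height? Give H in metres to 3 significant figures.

The scale height of an isothermal atmosphere is H = RT/g.
H = 188.1 × 183 / 3.703 = 34422/3.703 = 9295.7 m.

H ≈ 9300 m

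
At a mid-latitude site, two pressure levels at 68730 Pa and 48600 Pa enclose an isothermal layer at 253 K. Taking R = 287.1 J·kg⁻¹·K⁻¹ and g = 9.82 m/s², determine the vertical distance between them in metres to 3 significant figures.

Δz ≈ 2560 m

Hypsometric equation: Δz = (R T̄/g) ln(P₁/P₂).
R T̄/g = 287.1 × 253 / 9.82 = 7396.8 m.
ln(68730/48600) = ln(1.4142) = 0.34656.
Δz = 7396.8 × 0.34656 = 2563.4 m.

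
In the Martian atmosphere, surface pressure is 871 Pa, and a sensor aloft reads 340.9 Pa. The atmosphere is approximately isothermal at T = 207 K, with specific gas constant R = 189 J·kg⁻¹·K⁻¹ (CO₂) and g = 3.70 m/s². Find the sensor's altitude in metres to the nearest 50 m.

z ≈ 9900 m

Scale height: H = RT/g = 189 × 207 / 3.70 = 10574 m.
Invert the barometric formula: z = H ln(P₀/P).
P₀/P = 871/340.9 = 2.5550; ln(2.5550) = 0.93805.
z = 10574 × 0.93805 = 9918.9 m.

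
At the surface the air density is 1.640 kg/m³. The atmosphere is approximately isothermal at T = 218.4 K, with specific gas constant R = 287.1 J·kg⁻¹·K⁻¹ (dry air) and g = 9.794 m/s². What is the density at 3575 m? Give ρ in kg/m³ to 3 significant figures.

ρ ≈ 0.938 kg/m³

Scale height: H = RT/g = 287.1 × 218.4 / 9.794 = 6402.1 m.
In an isothermal atmosphere, density decays like pressure: ρ = ρ₀ exp(−z/H).
z/H = 3575.0/6402.1 = 0.55841; exp(−0.55841) = 0.57212.
ρ = 1.640 × 0.57212 = 0.93828 kg/m³.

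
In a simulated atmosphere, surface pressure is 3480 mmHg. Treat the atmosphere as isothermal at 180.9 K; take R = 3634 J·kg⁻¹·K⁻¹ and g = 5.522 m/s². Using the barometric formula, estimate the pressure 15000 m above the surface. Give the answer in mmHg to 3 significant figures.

P ≈ 3070 mmHg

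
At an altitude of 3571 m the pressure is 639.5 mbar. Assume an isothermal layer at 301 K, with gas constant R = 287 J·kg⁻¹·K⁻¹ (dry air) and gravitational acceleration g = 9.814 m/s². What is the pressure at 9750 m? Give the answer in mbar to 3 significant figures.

P ≈ 317 mbar

Scale height: H = RT/g = 287 × 301 / 9.814 = 8802.4 m.
Between two levels, P₂ = P₁ exp(−Δz/H) with Δz = z₂ − z₁.
Δz = 9750.0 − 3571.0 = 6179.0 m; Δz/H = 6179.0/8802.4 = 0.70197.
P₂ = 639.5 × exp(−0.70197) = 639.5 × 0.49561 = 316.94 mbar.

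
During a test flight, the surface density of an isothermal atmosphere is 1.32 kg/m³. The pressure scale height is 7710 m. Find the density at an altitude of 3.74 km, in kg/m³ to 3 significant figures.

In an isothermal atmosphere, density decays like pressure: ρ = ρ₀ exp(−z/H).
z/H = 3740.0/7710.0 = 0.48508; exp(−0.48508) = 0.61565.
ρ = 1.32 × 0.61565 = 0.81266 kg/m³.

ρ ≈ 0.813 kg/m³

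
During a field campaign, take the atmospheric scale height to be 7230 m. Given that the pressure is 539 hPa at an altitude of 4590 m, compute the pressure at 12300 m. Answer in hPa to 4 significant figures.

P ≈ 185.6 hPa

Between two levels, P₂ = P₁ exp(−Δz/H) with Δz = z₂ − z₁.
Δz = 12300 − 4590.0 = 7710.0 m; Δz/H = 7710.0/7230.0 = 1.0664.
P₂ = 539 × exp(−1.0664) = 539 × 0.34425 = 185.55 hPa.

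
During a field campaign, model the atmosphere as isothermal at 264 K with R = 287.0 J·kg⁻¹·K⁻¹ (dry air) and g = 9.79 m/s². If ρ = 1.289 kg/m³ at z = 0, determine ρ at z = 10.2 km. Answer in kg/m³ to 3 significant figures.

Scale height: H = RT/g = 287.0 × 264 / 9.79 = 7739.3 m.
In an isothermal atmosphere, density decays like pressure: ρ = ρ₀ exp(−z/H).
z/H = 10200/7739.3 = 1.3179; exp(−1.3179) = 0.26770.
ρ = 1.289 × 0.26770 = 0.34507 kg/m³.

ρ ≈ 0.345 kg/m³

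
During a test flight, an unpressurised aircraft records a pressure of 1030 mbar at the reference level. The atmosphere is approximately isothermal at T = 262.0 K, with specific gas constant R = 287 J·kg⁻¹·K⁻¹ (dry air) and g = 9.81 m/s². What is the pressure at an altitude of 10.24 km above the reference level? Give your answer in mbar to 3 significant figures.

P ≈ 271 mbar

Scale height: H = RT/g = 287 × 262.0 / 9.81 = 7665.0 m.
Barometric formula: P = P₀ exp(−z/H).
z/H = 10240/7665.0 = 1.3359; exp(−1.3359) = 0.26292.
P = 1030 × 0.26292 = 270.81 mbar.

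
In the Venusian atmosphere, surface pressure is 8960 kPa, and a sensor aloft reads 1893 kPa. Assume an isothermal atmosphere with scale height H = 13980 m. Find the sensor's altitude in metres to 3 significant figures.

Invert the barometric formula: z = H ln(P₀/P).
P₀/P = 8960/1893 = 4.7332; ln(4.7332) = 1.5546.
z = 13980 × 1.5546 = 21733 m.

z ≈ 21700 m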